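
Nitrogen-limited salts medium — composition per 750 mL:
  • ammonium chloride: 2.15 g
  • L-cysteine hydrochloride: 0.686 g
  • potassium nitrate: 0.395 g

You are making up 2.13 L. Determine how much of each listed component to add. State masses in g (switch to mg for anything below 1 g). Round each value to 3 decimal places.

Ratio of target to recipe volume: 2130 / 750 = 2.84.
ammonium chloride: 2.15 g × (2130 mL / 750 mL) = 6.106 g
L-cysteine hydrochloride: 0.686 g × (2130 mL / 750 mL) = 1.948 g
potassium nitrate: 0.395 g × (2130 mL / 750 mL) = 1.122 g

ammonium chloride 6.106 g; L-cysteine hydrochloride 1.948 g; potassium nitrate 1.122 g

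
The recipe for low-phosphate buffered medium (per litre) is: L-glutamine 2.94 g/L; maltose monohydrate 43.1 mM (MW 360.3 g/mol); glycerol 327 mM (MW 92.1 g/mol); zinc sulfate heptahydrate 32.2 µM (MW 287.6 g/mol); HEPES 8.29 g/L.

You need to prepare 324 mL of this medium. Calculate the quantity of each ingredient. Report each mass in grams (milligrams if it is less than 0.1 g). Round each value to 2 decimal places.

Working volume: 324 mL = 0.324 L.
L-glutamine: 2.94 g/L × 0.324 L = 0.95 g
maltose monohydrate: 43.1 mmol/L × 360.3 g/mol × 0.324 L ÷ 1000 = 5.03 g
glycerol: 327 mmol/L × 92.1 g/mol × 0.324 L ÷ 1000 = 9.76 g
zinc sulfate heptahydrate: 32.2 µmol/L × 287.6 g/mol × 0.324 L ÷ 1000 = 3.00 mg
HEPES: 8.29 g/L × 0.324 L = 2.69 g

L-glutamine 0.95 g; maltose monohydrate 5.03 g; glycerol 9.76 g; zinc sulfate heptahydrate 3.00 mg; HEPES 2.69 g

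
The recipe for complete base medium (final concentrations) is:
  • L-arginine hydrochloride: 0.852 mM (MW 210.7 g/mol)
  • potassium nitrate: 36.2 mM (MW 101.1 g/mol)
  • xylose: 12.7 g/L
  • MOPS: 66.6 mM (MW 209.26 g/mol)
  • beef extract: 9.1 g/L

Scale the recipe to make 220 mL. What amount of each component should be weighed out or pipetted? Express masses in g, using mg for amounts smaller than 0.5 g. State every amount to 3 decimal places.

Scale factor relative to 1 L: 0.22.
L-arginine hydrochloride: 0.852 mmol/L × 210.7 mg/mmol × 0.22 L = 39.494 mg
potassium nitrate: 36.2 mmol/L × 101.1 g/mol × 0.22 L ÷ 1000 = 0.805 g
xylose: 12.7 g/L × 0.22 L = 2.794 g
MOPS: 66.6 mmol/L × 209.26 g/mol × 0.22 L ÷ 1000 = 3.066 g
beef extract: 9.1 g/L × 0.22 L = 2.002 g

L-arginine hydrochloride 39.494 mg; potassium nitrate 0.805 g; xylose 2.794 g; MOPS 3.066 g; beef extract 2.002 g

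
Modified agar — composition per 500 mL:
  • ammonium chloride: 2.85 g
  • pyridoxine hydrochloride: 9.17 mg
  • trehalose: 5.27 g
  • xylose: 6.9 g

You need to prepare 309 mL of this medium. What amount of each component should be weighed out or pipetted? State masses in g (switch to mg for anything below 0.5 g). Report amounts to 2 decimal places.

ammonium chloride 1.76 g; pyridoxine hydrochloride 5.67 mg; trehalose 3.26 g; xylose 4.26 g

Scale factor = 309 mL / 500 mL = 0.618.
ammonium chloride: 2.85 g × (309 mL / 500 mL) = 1.76 g
pyridoxine hydrochloride: 9.17 mg × (309 mL / 500 mL) = 5.67 mg
trehalose: 5.27 g × (309 mL / 500 mL) = 3.26 g
xylose: 6.9 g × (309 mL / 500 mL) = 4.26 g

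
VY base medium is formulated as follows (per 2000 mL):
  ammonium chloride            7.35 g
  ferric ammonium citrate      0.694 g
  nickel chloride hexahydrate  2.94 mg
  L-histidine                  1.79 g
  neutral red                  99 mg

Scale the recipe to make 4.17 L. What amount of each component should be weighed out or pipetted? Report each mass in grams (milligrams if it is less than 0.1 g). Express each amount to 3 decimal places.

Scale factor = 4170 mL / 2000 mL = 2.085.
ammonium chloride: 7.35 g × (4170 mL / 2000 mL) = 15.325 g
ferric ammonium citrate: 0.694 g × (4170 mL / 2000 mL) = 1.447 g
nickel chloride hexahydrate: 2.94 mg × (4170 mL / 2000 mL) = 6.130 mg
L-histidine: 1.79 g × (4170 mL / 2000 mL) = 3.732 g
neutral red: 99 mg × (4170 mL / 2000 mL) = 206.415 mg = 0.206 g

ammonium chloride 15.325 g; ferric ammonium citrate 1.447 g; nickel chloride hexahydrate 6.130 mg; L-histidine 3.732 g; neutral red 0.206 g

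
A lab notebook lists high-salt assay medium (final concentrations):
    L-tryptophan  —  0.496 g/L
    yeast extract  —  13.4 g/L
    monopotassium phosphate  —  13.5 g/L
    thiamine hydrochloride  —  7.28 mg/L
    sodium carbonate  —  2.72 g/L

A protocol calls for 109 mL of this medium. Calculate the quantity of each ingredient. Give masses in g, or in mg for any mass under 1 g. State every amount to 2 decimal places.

L-tryptophan 54.06 mg; yeast extract 1.46 g; monopotassium phosphate 1.47 g; thiamine hydrochloride 0.79 mg; sodium carbonate 296.48 mg

Target volume = 109 mL = 0.109 L.
L-tryptophan: 0.496 g/L × 0.109 L = 0.054064 g = 54.06 mg
yeast extract: 13.4 g/L × 0.109 L = 1.46 g
monopotassium phosphate: 13.5 g/L × 0.109 L = 1.47 g
thiamine hydrochloride: 7.28 mg/L × 0.109 L = 0.79 mg
sodium carbonate: 2.72 g/L × 0.109 L = 0.29648 g = 296.48 mg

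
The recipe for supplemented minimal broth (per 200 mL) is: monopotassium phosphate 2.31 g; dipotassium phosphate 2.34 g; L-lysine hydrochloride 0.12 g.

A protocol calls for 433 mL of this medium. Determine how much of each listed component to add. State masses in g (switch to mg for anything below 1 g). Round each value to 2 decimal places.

Ratio of target to recipe volume: 433 / 200 = 2.165.
monopotassium phosphate: 2.31 g × (433 mL / 200 mL) = 5.00 g
dipotassium phosphate: 2.34 g × (433 mL / 200 mL) = 5.07 g
L-lysine hydrochloride: 0.12 g × (433 mL / 200 mL) = 0.2598 g = 259.80 mg

monopotassium phosphate 5.00 g; dipotassium phosphate 5.07 g; L-lysine hydrochloride 259.80 mg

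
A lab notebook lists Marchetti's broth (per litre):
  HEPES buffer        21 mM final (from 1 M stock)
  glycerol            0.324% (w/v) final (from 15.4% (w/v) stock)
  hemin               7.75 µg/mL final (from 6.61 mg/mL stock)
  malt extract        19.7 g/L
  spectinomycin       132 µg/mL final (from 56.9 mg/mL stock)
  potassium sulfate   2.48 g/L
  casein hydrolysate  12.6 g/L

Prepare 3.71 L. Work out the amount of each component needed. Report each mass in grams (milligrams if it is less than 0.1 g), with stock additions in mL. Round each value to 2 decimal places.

Working volume: 3.71 L.
HEPES buffer: dilute stock: 21 mM × 3710 mL ÷ 1000 mM = 77.91 mL
glycerol: C1V1 = C2V2 → 0.324% ÷ 15.4% × 3710 mL = 78.05 mL
hemin: C1V1 = C2V2 → 7.75 µg/mL × 3710 mL ÷ 6610 µg/mL = 4.35 mL
malt extract: 19.7 g/L × 3.71 L = 73.09 g
spectinomycin: C1V1 = C2V2 → 132 µg/mL × 3710 mL ÷ 56900 µg/mL = 8.61 mL
potassium sulfate: 2.48 g/L × 3.71 L = 9.20 g
casein hydrolysate: 12.6 g/L × 3.71 L = 46.75 g

HEPES buffer 77.91 mL; glycerol 78.05 mL; hemin 4.35 mL; malt extract 73.09 g; spectinomycin 8.61 mL; potassium sulfate 9.20 g; casein hydrolysate 46.75 g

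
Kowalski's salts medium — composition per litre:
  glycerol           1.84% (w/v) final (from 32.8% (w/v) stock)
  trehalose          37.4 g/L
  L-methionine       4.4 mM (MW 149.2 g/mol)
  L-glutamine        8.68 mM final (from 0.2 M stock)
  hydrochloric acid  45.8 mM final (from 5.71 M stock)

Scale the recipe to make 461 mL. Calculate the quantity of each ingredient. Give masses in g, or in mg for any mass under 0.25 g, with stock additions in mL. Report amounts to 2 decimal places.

Scale factor relative to 1 L: 0.461.
glycerol: C1V1 = C2V2 → 1.84% ÷ 32.8% × 461 mL = 25.86 mL
trehalose: 37.4 g/L × 0.461 L = 17.24 g
L-methionine: 4.4 mmol/L × 149.2 g/mol × 0.461 L ÷ 1000 = 0.30 g
L-glutamine: V = C2·V2/C1 = 8.68 mM × 461 mL ÷ 200 mM = 20.01 mL
hydrochloric acid: dilute stock: 45.8 mM × 461 mL ÷ 5710 mM = 3.70 mL

glycerol 25.86 mL; trehalose 17.24 g; L-methionine 0.30 g; L-glutamine 20.01 mL; hydrochloric acid 3.70 mL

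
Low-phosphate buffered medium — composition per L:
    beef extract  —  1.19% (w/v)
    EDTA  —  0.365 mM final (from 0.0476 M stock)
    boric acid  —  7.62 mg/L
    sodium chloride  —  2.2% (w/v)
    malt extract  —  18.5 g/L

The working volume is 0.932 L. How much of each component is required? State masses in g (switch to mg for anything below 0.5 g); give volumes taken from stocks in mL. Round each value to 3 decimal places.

Working volume: 0.932 L.
beef extract: 1.19 g per 100 mL × 932 mL ÷ 100 = 11.091 g
EDTA: dilute stock: 0.365 mM × 932 mL ÷ 47.6 mM = 7.147 mL
boric acid: 7.62 mg/L × 0.932 L = 7.102 mg
sodium chloride: 2.2 g per 100 mL × 932 mL ÷ 100 = 20.504 g
malt extract: 18.5 g/L × 0.932 L = 17.242 g

beef extract 11.091 g; EDTA 7.147 mL; boric acid 7.102 mg; sodium chloride 20.504 g; malt extract 17.242 g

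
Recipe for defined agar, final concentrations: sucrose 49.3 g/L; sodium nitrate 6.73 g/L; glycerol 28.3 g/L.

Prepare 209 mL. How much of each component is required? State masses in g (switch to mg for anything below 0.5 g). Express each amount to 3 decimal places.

Target volume = 209 mL = 0.209 L.
sucrose: 49.3 g/L × 0.209 L = 10.304 g
sodium nitrate: 6.73 g/L × 0.209 L = 1.407 g
glycerol: 28.3 g/L × 0.209 L = 5.915 g

sucrose 10.304 g; sodium nitrate 1.407 g; glycerol 5.915 g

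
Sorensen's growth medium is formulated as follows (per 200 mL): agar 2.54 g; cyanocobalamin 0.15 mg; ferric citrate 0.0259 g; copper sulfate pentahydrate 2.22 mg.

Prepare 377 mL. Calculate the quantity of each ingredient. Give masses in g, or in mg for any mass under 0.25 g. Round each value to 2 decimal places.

agar 4.79 g; cyanocobalamin 0.28 mg; ferric citrate 48.82 mg; copper sulfate pentahydrate 4.18 mg

Ratio of target to recipe volume: 377 / 200 = 1.885.
agar: 2.54 g × (377 mL / 200 mL) = 4.79 g
cyanocobalamin: 0.15 mg × (377 mL / 200 mL) = 0.28 mg
ferric citrate: 0.0259 g × (377 mL / 200 mL) = 0.0488215 g = 48.82 mg
copper sulfate pentahydrate: 2.22 mg × (377 mL / 200 mL) = 4.18 mg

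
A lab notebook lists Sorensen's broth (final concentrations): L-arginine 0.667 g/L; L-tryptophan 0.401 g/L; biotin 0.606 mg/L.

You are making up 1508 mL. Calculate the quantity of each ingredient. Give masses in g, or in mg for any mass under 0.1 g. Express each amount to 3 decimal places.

Scale factor relative to 1 L: 1.508.
L-arginine: 0.667 g/L × 1.508 L = 1.006 g
L-tryptophan: 0.401 g/L × 1.508 L = 0.605 g
biotin: 0.606 mg/L × 1.508 L = 0.914 mg

L-arginine 1.006 g; L-tryptophan 0.605 g; biotin 0.914 mg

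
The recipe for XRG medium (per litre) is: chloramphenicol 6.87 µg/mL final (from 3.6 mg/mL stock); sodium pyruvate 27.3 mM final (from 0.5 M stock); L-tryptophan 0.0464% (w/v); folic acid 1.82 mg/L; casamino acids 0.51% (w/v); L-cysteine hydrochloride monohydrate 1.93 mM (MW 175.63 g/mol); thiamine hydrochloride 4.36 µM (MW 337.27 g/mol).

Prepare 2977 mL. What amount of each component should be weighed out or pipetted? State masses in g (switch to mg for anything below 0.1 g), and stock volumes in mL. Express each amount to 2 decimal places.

chloramphenicol 5.68 mL; sodium pyruvate 162.54 mL; L-tryptophan 1.38 g; folic acid 5.42 mg; casamino acids 15.18 g; L-cysteine hydrochloride monohydrate 1.01 g; thiamine hydrochloride 4.38 mg

Target volume = 2977 mL = 2.977 L.
chloramphenicol: C1V1 = C2V2 → 6.87 µg/mL × 2977 mL ÷ 3600 µg/mL = 5.68 mL
sodium pyruvate: C1V1 = C2V2 → 27.3 mM × 2977 mL ÷ 500 mM = 162.54 mL
L-tryptophan: 0.0464% w/v = 0.464 g/L → 0.464 × 2.977 L = 1.38 g
folic acid: 1.82 mg/L × 2.977 L = 5.42 mg
casamino acids: 0.51 g per 100 mL × 2977 mL ÷ 100 = 15.18 g
L-cysteine hydrochloride monohydrate: 1.93 mmol/L × 175.63 g/mol × 2.977 L ÷ 1000 = 1.01 g
thiamine hydrochloride: 4.36 µmol/L × 337.27 g/mol × 2.977 L ÷ 1000 = 4.38 mg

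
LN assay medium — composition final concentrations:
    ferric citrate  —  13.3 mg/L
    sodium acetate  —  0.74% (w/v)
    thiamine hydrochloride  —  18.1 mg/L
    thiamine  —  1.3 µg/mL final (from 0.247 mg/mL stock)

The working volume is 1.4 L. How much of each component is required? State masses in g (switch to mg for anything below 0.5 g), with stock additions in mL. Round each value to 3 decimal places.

ferric citrate 18.620 mg; sodium acetate 10.360 g; thiamine hydrochloride 25.340 mg; thiamine 7.368 mL

Scale factor relative to 1 L: 1.4.
ferric citrate: 13.3 mg/L × 1.4 L = 18.620 mg
sodium acetate: 0.74 g per 100 mL × 1400 mL ÷ 100 = 10.360 g
thiamine hydrochloride: 18.1 mg/L × 1.4 L = 25.340 mg
thiamine: C1V1 = C2V2 → 1.3 µg/mL × 1400 mL ÷ 247 µg/mL = 7.368 mL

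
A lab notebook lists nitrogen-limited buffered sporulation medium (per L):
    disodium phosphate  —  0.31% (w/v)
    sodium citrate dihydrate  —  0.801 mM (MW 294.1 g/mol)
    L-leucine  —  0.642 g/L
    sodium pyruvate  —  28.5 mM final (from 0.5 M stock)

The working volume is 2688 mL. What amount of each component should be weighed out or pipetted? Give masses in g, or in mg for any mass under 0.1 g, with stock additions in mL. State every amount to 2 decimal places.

Target volume = 2688 mL = 2.688 L.
disodium phosphate: 0.31 g per 100 mL × 2688 mL ÷ 100 = 8.33 g
sodium citrate dihydrate: 0.801 mmol/L × 294.1 g/mol × 2.688 L ÷ 1000 = 0.63 g
L-leucine: 0.642 g/L × 2.688 L = 1.73 g
sodium pyruvate: V = C2·V2/C1 = 28.5 mM × 2688 mL ÷ 500 mM = 153.22 mL

disodium phosphate 8.33 g; sodium citrate dihydrate 0.63 g; L-leucine 1.73 g; sodium pyruvate 153.22 mL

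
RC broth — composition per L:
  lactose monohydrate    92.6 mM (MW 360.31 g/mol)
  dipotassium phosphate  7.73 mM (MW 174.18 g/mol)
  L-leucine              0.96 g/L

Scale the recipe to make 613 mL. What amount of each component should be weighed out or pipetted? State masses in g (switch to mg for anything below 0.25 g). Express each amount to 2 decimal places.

lactose monohydrate 20.45 g; dipotassium phosphate 0.83 g; L-leucine 0.59 g

Scale factor relative to 1 L: 0.613.
lactose monohydrate: 92.6 mmol/L × 360.31 g/mol × 0.613 L ÷ 1000 = 20.45 g
dipotassium phosphate: 7.73 mmol/L × 174.18 g/mol × 0.613 L ÷ 1000 = 0.83 g
L-leucine: 0.96 g/L × 0.613 L = 0.59 g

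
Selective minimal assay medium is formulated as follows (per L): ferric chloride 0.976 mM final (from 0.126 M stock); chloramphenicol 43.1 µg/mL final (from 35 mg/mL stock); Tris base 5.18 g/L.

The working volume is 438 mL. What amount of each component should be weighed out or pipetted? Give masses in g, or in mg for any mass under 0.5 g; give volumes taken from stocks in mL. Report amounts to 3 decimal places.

Target volume = 438 mL = 0.438 L.
ferric chloride: V = C2·V2/C1 = 0.976 mM × 438 mL ÷ 126 mM = 3.393 mL
chloramphenicol: C1V1 = C2V2 → 43.1 µg/mL × 438 mL ÷ 35000 µg/mL = 0.539 mL
Tris base: 5.18 g/L × 0.438 L = 2.269 g

ferric chloride 3.393 mL; chloramphenicol 0.539 mL; Tris base 2.269 g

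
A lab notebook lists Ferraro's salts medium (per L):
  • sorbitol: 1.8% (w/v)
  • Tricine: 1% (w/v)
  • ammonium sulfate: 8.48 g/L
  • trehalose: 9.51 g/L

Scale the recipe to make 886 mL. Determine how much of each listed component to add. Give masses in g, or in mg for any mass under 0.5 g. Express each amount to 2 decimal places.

sorbitol 15.95 g; Tricine 8.86 g; ammonium sulfate 7.51 g; trehalose 8.43 g

Target volume = 886 mL = 0.886 L.
sorbitol: 1.8 g per 100 mL × 886 mL ÷ 100 = 15.95 g
Tricine: 1% w/v = 10 g/L → 10 × 0.886 L = 8.86 g
ammonium sulfate: 8.48 g/L × 0.886 L = 7.51 g
trehalose: 9.51 g/L × 0.886 L = 8.43 g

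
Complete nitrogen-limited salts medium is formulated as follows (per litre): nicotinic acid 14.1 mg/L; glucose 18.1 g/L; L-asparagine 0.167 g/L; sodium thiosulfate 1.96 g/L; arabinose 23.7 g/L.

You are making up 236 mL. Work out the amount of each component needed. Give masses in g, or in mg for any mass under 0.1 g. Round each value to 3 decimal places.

nicotinic acid 3.328 mg; glucose 4.272 g; L-asparagine 39.412 mg; sodium thiosulfate 0.463 g; arabinose 5.593 g

Target volume = 236 mL = 0.236 L.
nicotinic acid: 14.1 mg/L × 0.236 L = 3.328 mg
glucose: 18.1 g/L × 0.236 L = 4.272 g
L-asparagine: 0.167 g/L × 0.236 L = 0.039412 g = 39.412 mg
sodium thiosulfate: 1.96 g/L × 0.236 L = 0.463 g
arabinose: 23.7 g/L × 0.236 L = 5.593 g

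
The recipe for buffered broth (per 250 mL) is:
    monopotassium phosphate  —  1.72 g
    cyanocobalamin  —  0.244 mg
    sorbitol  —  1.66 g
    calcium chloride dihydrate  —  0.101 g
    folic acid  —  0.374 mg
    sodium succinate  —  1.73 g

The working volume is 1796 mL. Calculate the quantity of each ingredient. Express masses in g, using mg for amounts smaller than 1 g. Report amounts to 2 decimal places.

monopotassium phosphate 12.36 g; cyanocobalamin 1.75 mg; sorbitol 11.93 g; calcium chloride dihydrate 725.58 mg; folic acid 2.69 mg; sodium succinate 12.43 g

Ratio of target to recipe volume: 1796 / 250 = 7.184.
monopotassium phosphate: 1.72 g × (1796 mL / 250 mL) = 12.36 g
cyanocobalamin: 0.244 mg × (1796 mL / 250 mL) = 1.75 mg
sorbitol: 1.66 g × (1796 mL / 250 mL) = 11.93 g
calcium chloride dihydrate: 0.101 g × (1796 mL / 250 mL) = 0.725584 g = 725.58 mg
folic acid: 0.374 mg × (1796 mL / 250 mL) = 2.69 mg
sodium succinate: 1.73 g × (1796 mL / 250 mL) = 12.43 g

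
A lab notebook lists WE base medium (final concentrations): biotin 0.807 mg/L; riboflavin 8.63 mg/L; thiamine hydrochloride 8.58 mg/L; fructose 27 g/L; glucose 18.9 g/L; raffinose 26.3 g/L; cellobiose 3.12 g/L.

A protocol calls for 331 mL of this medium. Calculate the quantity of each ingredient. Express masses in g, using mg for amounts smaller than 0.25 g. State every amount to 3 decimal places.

biotin 0.267 mg; riboflavin 2.857 mg; thiamine hydrochloride 2.840 mg; fructose 8.937 g; glucose 6.256 g; raffinose 8.705 g; cellobiose 1.033 g

Scale factor relative to 1 L: 0.331.
biotin: 0.807 mg/L × 0.331 L = 0.267 mg
riboflavin: 8.63 mg/L × 0.331 L = 2.857 mg
thiamine hydrochloride: 8.58 mg/L × 0.331 L = 2.840 mg
fructose: 27 g/L × 0.331 L = 8.937 g
glucose: 18.9 g/L × 0.331 L = 6.256 g
raffinose: 26.3 g/L × 0.331 L = 8.705 g
cellobiose: 3.12 g/L × 0.331 L = 1.033 g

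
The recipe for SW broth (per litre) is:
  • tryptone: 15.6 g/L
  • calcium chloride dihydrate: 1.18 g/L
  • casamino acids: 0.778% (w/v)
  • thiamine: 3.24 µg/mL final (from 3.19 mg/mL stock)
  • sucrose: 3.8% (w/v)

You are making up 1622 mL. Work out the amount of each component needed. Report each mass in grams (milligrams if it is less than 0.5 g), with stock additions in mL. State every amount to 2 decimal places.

tryptone 25.30 g; calcium chloride dihydrate 1.91 g; casamino acids 12.62 g; thiamine 1.65 mL; sucrose 61.64 g

Scale factor relative to 1 L: 1.622.
tryptone: 15.6 g/L × 1.622 L = 25.30 g
calcium chloride dihydrate: 1.18 g/L × 1.622 L = 1.91 g
casamino acids: 0.778 g per 100 mL × 1622 mL ÷ 100 = 12.62 g
thiamine: C1V1 = C2V2 → 3.24 µg/mL × 1622 mL ÷ 3190 µg/mL = 1.65 mL
sucrose: 3.8 g per 100 mL × 1622 mL ÷ 100 = 61.64 g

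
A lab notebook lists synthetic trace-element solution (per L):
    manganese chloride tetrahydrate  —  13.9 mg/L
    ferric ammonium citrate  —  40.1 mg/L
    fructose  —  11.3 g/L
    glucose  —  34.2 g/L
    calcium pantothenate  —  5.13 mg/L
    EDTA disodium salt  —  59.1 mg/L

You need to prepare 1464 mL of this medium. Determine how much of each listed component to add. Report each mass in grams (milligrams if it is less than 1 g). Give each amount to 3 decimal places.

manganese chloride tetrahydrate 20.350 mg; ferric ammonium citrate 58.706 mg; fructose 16.543 g; glucose 50.069 g; calcium pantothenate 7.510 mg; EDTA disodium salt 86.522 mg

Working volume: 1464 mL = 1.464 L.
manganese chloride tetrahydrate: 13.9 mg/L × 1.464 L = 20.350 mg
ferric ammonium citrate: 40.1 mg/L × 1.464 L = 58.706 mg
fructose: 11.3 g/L × 1.464 L = 16.543 g
glucose: 34.2 g/L × 1.464 L = 50.069 g
calcium pantothenate: 5.13 mg/L × 1.464 L = 7.510 mg
EDTA disodium salt: 59.1 mg/L × 1.464 L = 86.522 mg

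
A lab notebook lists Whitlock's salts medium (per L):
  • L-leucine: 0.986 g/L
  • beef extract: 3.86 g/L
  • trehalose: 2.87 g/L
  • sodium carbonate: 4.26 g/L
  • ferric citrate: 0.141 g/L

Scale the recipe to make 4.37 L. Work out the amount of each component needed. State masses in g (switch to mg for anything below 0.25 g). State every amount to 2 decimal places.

Working volume: 4.37 L.
L-leucine: 0.986 g/L × 4.37 L = 4.31 g
beef extract: 3.86 g/L × 4.37 L = 16.87 g
trehalose: 2.87 g/L × 4.37 L = 12.54 g
sodium carbonate: 4.26 g/L × 4.37 L = 18.62 g
ferric citrate: 0.141 g/L × 4.37 L = 0.62 g

L-leucine 4.31 g; beef extract 16.87 g; trehalose 12.54 g; sodium carbonate 18.62 g; ferric citrate 0.62 g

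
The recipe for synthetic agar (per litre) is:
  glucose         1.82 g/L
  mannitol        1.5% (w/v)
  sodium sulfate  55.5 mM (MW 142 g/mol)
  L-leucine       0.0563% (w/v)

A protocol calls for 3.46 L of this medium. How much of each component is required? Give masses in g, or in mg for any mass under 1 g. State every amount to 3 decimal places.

glucose 6.297 g; mannitol 51.900 g; sodium sulfate 27.268 g; L-leucine 1.948 g

Working volume: 3.46 L.
glucose: 1.82 g/L × 3.46 L = 6.297 g
mannitol: 1.5% w/v = 15 g/L → 15 × 3.46 L = 51.900 g
sodium sulfate: 55.5 mmol/L × 142 g/mol × 3.46 L ÷ 1000 = 27.268 g
L-leucine: 0.0563% w/v = 0.563 g/L → 0.563 × 3.46 L = 1.948 g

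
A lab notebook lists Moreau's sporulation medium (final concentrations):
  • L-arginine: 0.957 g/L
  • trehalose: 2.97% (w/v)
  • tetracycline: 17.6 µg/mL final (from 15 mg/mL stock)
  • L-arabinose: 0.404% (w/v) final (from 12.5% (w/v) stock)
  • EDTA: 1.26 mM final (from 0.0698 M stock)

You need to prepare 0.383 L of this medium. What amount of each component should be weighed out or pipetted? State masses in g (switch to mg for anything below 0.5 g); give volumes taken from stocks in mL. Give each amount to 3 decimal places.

Scale factor relative to 1 L: 0.383.
L-arginine: 0.957 g/L × 0.383 L = 0.366531 g = 366.531 mg
trehalose: 2.97% w/v = 29.7 g/L → 29.7 × 0.383 L = 11.375 g
tetracycline: C1V1 = C2V2 → 17.6 µg/mL × 383 mL ÷ 15000 µg/mL = 0.449 mL
L-arabinose: dilute stock: 0.404% ÷ 12.5% × 383 mL = 12.379 mL
EDTA: dilute stock: 1.26 mM × 383 mL ÷ 69.8 mM = 6.914 mL

L-arginine 366.531 mg; trehalose 11.375 g; tetracycline 0.449 mL; L-arabinose 12.379 mL; EDTA 6.914 mL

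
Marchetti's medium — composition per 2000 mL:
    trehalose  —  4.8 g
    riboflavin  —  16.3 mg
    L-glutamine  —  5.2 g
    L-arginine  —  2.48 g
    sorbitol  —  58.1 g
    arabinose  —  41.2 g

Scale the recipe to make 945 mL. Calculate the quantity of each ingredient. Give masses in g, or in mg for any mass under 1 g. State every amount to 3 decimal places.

trehalose 2.268 g; riboflavin 7.702 mg; L-glutamine 2.457 g; L-arginine 1.172 g; sorbitol 27.452 g; arabinose 19.467 g

Ratio of target to recipe volume: 945 / 2000 = 0.4725.
trehalose: 4.8 g × (945 mL / 2000 mL) = 2.268 g
riboflavin: 16.3 mg × (945 mL / 2000 mL) = 7.702 mg
L-glutamine: 5.2 g × (945 mL / 2000 mL) = 2.457 g
L-arginine: 2.48 g × (945 mL / 2000 mL) = 1.172 g
sorbitol: 58.1 g × (945 mL / 2000 mL) = 27.452 g
arabinose: 41.2 g × (945 mL / 2000 mL) = 19.467 g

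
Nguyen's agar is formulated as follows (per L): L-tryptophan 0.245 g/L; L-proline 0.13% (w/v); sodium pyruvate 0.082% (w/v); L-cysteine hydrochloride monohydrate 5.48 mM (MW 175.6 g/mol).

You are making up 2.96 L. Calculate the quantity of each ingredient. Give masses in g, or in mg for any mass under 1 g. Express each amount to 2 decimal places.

Working volume: 2.96 L.
L-tryptophan: 0.245 g/L × 2.96 L = 0.7252 g = 725.20 mg
L-proline: 0.13 g per 100 mL × 2960 mL ÷ 100 = 3.85 g
sodium pyruvate: 0.082 g per 100 mL × 2960 mL ÷ 100 = 2.43 g
L-cysteine hydrochloride monohydrate: 5.48 mmol/L × 175.6 g/mol × 2.96 L ÷ 1000 = 2.85 g

L-tryptophan 725.20 mg; L-proline 3.85 g; sodium pyruvate 2.43 g; L-cysteine hydrochloride monohydrate 2.85 g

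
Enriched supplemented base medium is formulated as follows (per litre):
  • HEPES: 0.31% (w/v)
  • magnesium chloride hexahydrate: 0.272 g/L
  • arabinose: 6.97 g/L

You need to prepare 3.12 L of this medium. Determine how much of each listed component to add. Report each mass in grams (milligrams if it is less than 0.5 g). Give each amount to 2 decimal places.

HEPES 9.67 g; magnesium chloride hexahydrate 0.85 g; arabinose 21.75 g

Scale factor relative to 1 L: 3.12.
HEPES: 0.31 g per 100 mL × 3120 mL ÷ 100 = 9.67 g
magnesium chloride hexahydrate: 0.272 g/L × 3.12 L = 0.85 g
arabinose: 6.97 g/L × 3.12 L = 21.75 g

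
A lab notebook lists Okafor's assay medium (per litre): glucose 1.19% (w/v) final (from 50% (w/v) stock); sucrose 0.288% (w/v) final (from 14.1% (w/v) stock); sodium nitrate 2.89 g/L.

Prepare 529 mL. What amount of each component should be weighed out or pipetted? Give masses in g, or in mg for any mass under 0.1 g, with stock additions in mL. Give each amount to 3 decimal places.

Working volume: 529 mL = 0.529 L.
glucose: V = C2·V2/C1 = 1.19% ÷ 50% × 529 mL = 12.590 mL
sucrose: V = C2·V2/C1 = 0.288% ÷ 14.1% × 529 mL = 10.805 mL
sodium nitrate: 2.89 g/L × 0.529 L = 1.529 g

glucose 12.590 mL; sucrose 10.805 mL; sodium nitrate 1.529 g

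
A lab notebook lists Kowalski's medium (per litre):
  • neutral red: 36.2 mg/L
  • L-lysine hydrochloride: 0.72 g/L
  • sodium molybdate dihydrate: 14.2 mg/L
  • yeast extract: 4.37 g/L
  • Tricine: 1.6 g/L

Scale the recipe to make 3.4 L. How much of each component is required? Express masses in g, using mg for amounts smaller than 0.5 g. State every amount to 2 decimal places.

neutral red 123.08 mg; L-lysine hydrochloride 2.45 g; sodium molybdate dihydrate 48.28 mg; yeast extract 14.86 g; Tricine 5.44 g

Scale factor relative to 1 L: 3.4.
neutral red: 36.2 mg/L × 3.4 L = 123.08 mg
L-lysine hydrochloride: 0.72 g/L × 3.4 L = 2.45 g
sodium molybdate dihydrate: 14.2 mg/L × 3.4 L = 48.28 mg
yeast extract: 4.37 g/L × 3.4 L = 14.86 g
Tricine: 1.6 g/L × 3.4 L = 5.44 g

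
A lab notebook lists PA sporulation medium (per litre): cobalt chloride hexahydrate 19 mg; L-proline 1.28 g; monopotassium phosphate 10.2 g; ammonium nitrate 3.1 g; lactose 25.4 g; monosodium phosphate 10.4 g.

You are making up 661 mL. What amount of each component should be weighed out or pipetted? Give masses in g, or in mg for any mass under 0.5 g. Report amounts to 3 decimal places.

cobalt chloride hexahydrate 12.559 mg; L-proline 0.846 g; monopotassium phosphate 6.742 g; ammonium nitrate 2.049 g; lactose 16.789 g; monosodium phosphate 6.874 g

Scale factor = 661 mL / 1000 mL = 0.661.
cobalt chloride hexahydrate: 19 mg × (661 mL / 1000 mL) = 12.559 mg
L-proline: 1.28 g × (661 mL / 1000 mL) = 0.846 g
monopotassium phosphate: 10.2 g × (661 mL / 1000 mL) = 6.742 g
ammonium nitrate: 3.1 g × (661 mL / 1000 mL) = 2.049 g
lactose: 25.4 g × (661 mL / 1000 mL) = 16.789 g
monosodium phosphate: 10.4 g × (661 mL / 1000 mL) = 6.874 g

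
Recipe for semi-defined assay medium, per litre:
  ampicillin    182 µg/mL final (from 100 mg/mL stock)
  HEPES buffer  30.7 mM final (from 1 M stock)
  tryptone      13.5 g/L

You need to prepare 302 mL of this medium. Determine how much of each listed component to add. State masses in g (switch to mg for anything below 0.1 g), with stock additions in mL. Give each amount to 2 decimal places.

Working volume: 302 mL = 0.302 L.
ampicillin: dilute stock: 182 µg/mL × 302 mL ÷ 100000 µg/mL = 0.55 mL
HEPES buffer: V = C2·V2/C1 = 30.7 mM × 302 mL ÷ 1000 mM = 9.27 mL
tryptone: 13.5 g/L × 0.302 L = 4.08 g

ampicillin 0.55 mL; HEPES buffer 9.27 mL; tryptone 4.08 g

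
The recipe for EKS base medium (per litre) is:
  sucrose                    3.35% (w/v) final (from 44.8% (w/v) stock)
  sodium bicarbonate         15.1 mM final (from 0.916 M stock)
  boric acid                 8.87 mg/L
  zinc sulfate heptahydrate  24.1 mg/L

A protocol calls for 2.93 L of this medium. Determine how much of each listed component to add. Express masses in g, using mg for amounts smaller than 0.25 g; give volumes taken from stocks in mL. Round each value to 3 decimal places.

sucrose 219.096 mL; sodium bicarbonate 48.300 mL; boric acid 25.989 mg; zinc sulfate heptahydrate 70.613 mg

Working volume: 2.93 L.
sucrose: dilute stock: 3.35% ÷ 44.8% × 2930 mL = 219.096 mL
sodium bicarbonate: dilute stock: 15.1 mM × 2930 mL ÷ 916 mM = 48.300 mL
boric acid: 8.87 mg/L × 2.93 L = 25.989 mg
zinc sulfate heptahydrate: 24.1 mg/L × 2.93 L = 70.613 mg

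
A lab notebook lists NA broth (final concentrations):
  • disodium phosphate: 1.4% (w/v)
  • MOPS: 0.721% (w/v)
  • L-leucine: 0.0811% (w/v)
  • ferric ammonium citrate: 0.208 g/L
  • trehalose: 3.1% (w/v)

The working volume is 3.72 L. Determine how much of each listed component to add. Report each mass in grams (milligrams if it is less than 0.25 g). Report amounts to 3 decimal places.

disodium phosphate 52.080 g; MOPS 26.821 g; L-leucine 3.017 g; ferric ammonium citrate 0.774 g; trehalose 115.320 g

Scale factor relative to 1 L: 3.72.
disodium phosphate: 1.4 g per 100 mL × 3720 mL ÷ 100 = 52.080 g
MOPS: 0.721 g per 100 mL × 3720 mL ÷ 100 = 26.821 g
L-leucine: 0.0811% w/v = 0.811 g/L → 0.811 × 3.72 L = 3.017 g
ferric ammonium citrate: 0.208 g/L × 3.72 L = 0.774 g
trehalose: 3.1 g per 100 mL × 3720 mL ÷ 100 = 115.320 g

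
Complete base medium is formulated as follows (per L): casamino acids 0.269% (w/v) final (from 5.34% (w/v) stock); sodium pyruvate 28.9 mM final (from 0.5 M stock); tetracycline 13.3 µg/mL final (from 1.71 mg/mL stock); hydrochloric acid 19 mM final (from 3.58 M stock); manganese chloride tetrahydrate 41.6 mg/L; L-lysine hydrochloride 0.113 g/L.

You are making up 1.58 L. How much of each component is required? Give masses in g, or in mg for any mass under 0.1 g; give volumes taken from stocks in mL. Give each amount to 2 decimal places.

Scale factor relative to 1 L: 1.58.
casamino acids: C1V1 = C2V2 → 0.269% ÷ 5.34% × 1580 mL = 79.59 mL
sodium pyruvate: dilute stock: 28.9 mM × 1580 mL ÷ 500 mM = 91.32 mL
tetracycline: dilute stock: 13.3 µg/mL × 1580 mL ÷ 1710 µg/mL = 12.29 mL
hydrochloric acid: C1V1 = C2V2 → 19 mM × 1580 mL ÷ 3580 mM = 8.39 mL
manganese chloride tetrahydrate: 41.6 mg/L × 1.58 L = 65.73 mg
L-lysine hydrochloride: 0.113 g/L × 1.58 L = 0.18 g

casamino acids 79.59 mL; sodium pyruvate 91.32 mL; tetracycline 12.29 mL; hydrochloric acid 8.39 mL; manganese chloride tetrahydrate 65.73 mg; L-lysine hydrochloride 0.18 g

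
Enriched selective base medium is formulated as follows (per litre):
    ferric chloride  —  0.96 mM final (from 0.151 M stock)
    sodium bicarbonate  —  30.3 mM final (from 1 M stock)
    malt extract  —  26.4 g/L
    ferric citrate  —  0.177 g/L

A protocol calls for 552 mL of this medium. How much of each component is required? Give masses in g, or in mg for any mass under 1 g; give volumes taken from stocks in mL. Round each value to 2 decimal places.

Working volume: 552 mL = 0.552 L.
ferric chloride: dilute stock: 0.96 mM × 552 mL ÷ 151 mM = 3.51 mL
sodium bicarbonate: V = C2·V2/C1 = 30.3 mM × 552 mL ÷ 1000 mM = 16.73 mL
malt extract: 26.4 g/L × 0.552 L = 14.57 g
ferric citrate: 0.177 g/L × 0.552 L = 0.097704 g = 97.70 mg

ferric chloride 3.51 mL; sodium bicarbonate 16.73 mL; malt extract 14.57 g; ferric citrate 97.70 mg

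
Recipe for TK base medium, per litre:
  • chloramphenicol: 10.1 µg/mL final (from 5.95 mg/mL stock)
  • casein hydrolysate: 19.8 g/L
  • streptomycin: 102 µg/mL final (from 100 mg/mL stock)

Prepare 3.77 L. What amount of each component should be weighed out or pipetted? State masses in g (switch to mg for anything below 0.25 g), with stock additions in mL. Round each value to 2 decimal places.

chloramphenicol 6.40 mL; casein hydrolysate 74.65 g; streptomycin 3.85 mL

Working volume: 3.77 L.
chloramphenicol: C1V1 = C2V2 → 10.1 µg/mL × 3770 mL ÷ 5950 µg/mL = 6.40 mL
casein hydrolysate: 19.8 g/L × 3.77 L = 74.65 g
streptomycin: dilute stock: 102 µg/mL × 3770 mL ÷ 100000 µg/mL = 3.85 mL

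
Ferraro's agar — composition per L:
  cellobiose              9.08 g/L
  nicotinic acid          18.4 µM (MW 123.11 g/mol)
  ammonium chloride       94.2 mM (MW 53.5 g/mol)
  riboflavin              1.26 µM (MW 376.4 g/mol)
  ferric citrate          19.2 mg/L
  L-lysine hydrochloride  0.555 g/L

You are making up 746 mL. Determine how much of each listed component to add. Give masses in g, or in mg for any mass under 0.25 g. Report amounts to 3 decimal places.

Scale factor relative to 1 L: 0.746.
cellobiose: 9.08 g/L × 0.746 L = 6.774 g
nicotinic acid: 18.4 µmol/L × 123.11 g/mol × 0.746 L ÷ 1000 = 1.690 mg
ammonium chloride: 94.2 mmol/L × 53.5 g/mol × 0.746 L ÷ 1000 = 3.760 g
riboflavin: 1.26 µmol/L × 376.4 g/mol × 0.746 L ÷ 1000 = 0.354 mg
ferric citrate: 19.2 mg/L × 0.746 L = 14.323 mg
L-lysine hydrochloride: 0.555 g/L × 0.746 L = 0.414 g

cellobiose 6.774 g; nicotinic acid 1.690 mg; ammonium chloride 3.760 g; riboflavin 0.354 mg; ferric citrate 14.323 mg; L-lysine hydrochloride 0.414 g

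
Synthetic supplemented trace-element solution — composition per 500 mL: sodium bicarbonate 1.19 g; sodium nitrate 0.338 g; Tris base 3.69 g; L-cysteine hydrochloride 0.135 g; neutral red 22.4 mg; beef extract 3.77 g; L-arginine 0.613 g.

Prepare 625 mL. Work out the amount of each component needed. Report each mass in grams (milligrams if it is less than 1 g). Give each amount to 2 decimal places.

Scale factor = 625 mL / 500 mL = 1.25.
sodium bicarbonate: 1.19 g × (625 mL / 500 mL) = 1.49 g
sodium nitrate: 0.338 g × (625 mL / 500 mL) = 0.4225 g = 422.50 mg
Tris base: 3.69 g × (625 mL / 500 mL) = 4.61 g
L-cysteine hydrochloride: 0.135 g × (625 mL / 500 mL) = 0.16875 g = 168.75 mg
neutral red: 22.4 mg × (625 mL / 500 mL) = 28.00 mg
beef extract: 3.77 g × (625 mL / 500 mL) = 4.71 g
L-arginine: 0.613 g × (625 mL / 500 mL) = 0.76625 g = 766.25 mg

sodium bicarbonate 1.49 g; sodium nitrate 422.50 mg; Tris base 4.61 g; L-cysteine hydrochloride 168.75 mg; neutral red 28.00 mg; beef extract 4.71 g; L-arginine 766.25 mg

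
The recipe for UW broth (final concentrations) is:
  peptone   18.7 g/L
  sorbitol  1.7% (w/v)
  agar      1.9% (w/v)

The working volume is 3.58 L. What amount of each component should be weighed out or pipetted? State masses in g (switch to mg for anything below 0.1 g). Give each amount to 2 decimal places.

peptone 66.95 g; sorbitol 60.86 g; agar 68.02 g

Working volume: 3.58 L.
peptone: 18.7 g/L × 3.58 L = 66.95 g
sorbitol: 1.7 g per 100 mL × 3580 mL ÷ 100 = 60.86 g
agar: 1.9 g per 100 mL × 3580 mL ÷ 100 = 68.02 g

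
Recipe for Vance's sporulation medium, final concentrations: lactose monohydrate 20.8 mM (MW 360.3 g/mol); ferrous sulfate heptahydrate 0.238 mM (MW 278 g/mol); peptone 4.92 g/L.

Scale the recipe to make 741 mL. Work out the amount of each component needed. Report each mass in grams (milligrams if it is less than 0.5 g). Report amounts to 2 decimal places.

lactose monohydrate 5.55 g; ferrous sulfate heptahydrate 49.03 mg; peptone 3.65 g

Target volume = 741 mL = 0.741 L.
lactose monohydrate: 20.8 mmol/L × 360.3 g/mol × 0.741 L ÷ 1000 = 5.55 g
ferrous sulfate heptahydrate: 0.238 mmol/L × 278 mg/mmol × 0.741 L = 49.03 mg
peptone: 4.92 g/L × 0.741 L = 3.65 g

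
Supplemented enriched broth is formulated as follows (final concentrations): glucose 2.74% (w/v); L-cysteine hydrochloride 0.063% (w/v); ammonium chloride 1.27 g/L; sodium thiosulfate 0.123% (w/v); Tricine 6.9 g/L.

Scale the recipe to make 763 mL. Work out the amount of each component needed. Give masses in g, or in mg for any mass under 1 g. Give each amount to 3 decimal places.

Scale factor relative to 1 L: 0.763.
glucose: 2.74 g per 100 mL × 763 mL ÷ 100 = 20.906 g
L-cysteine hydrochloride: 0.063% w/v = 0.63 g/L → 0.63 × 0.763 L = 0.48069 g = 480.690 mg
ammonium chloride: 1.27 g/L × 0.763 L = 0.96901 g = 969.010 mg
sodium thiosulfate: 0.123% w/v = 1.23 g/L → 1.23 × 0.763 L = 0.93849 g = 938.490 mg
Tricine: 6.9 g/L × 0.763 L = 5.265 g

glucose 20.906 g; L-cysteine hydrochloride 480.690 mg; ammonium chloride 969.010 mg; sodium thiosulfate 938.490 mg; Tricine 5.265 g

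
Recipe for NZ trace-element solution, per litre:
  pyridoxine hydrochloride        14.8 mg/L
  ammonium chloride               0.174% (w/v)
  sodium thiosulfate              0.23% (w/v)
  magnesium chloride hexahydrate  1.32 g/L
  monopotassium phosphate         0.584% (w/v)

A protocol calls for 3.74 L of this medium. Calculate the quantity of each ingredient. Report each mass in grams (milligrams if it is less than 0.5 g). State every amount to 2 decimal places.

Working volume: 3.74 L.
pyridoxine hydrochloride: 14.8 mg/L × 3.74 L = 55.35 mg
ammonium chloride: 0.174% w/v = 1.74 g/L → 1.74 × 3.74 L = 6.51 g
sodium thiosulfate: 0.23 g per 100 mL × 3740 mL ÷ 100 = 8.60 g
magnesium chloride hexahydrate: 1.32 g/L × 3.74 L = 4.94 g
monopotassium phosphate: 0.584% w/v = 5.84 g/L → 5.84 × 3.74 L = 21.84 g

pyridoxine hydrochloride 55.35 mg; ammonium chloride 6.51 g; sodium thiosulfate 8.60 g; magnesium chloride hexahydrate 4.94 g; monopotassium phosphate 21.84 g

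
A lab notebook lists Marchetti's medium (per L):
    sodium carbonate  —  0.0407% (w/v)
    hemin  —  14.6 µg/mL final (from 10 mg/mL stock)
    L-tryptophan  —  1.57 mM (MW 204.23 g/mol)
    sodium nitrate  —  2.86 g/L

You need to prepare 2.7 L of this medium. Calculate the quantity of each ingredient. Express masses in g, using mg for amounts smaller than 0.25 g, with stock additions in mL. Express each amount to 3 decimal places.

Scale factor relative to 1 L: 2.7.
sodium carbonate: 0.0407% w/v = 0.407 g/L → 0.407 × 2.7 L = 1.099 g
hemin: V = C2·V2/C1 = 14.6 µg/mL × 2700 mL ÷ 10000 µg/mL = 3.942 mL
L-tryptophan: 1.57 mmol/L × 204.23 g/mol × 2.7 L ÷ 1000 = 0.866 g
sodium nitrate: 2.86 g/L × 2.7 L = 7.722 g

sodium carbonate 1.099 g; hemin 3.942 mL; L-tryptophan 0.866 g; sodium nitrate 7.722 g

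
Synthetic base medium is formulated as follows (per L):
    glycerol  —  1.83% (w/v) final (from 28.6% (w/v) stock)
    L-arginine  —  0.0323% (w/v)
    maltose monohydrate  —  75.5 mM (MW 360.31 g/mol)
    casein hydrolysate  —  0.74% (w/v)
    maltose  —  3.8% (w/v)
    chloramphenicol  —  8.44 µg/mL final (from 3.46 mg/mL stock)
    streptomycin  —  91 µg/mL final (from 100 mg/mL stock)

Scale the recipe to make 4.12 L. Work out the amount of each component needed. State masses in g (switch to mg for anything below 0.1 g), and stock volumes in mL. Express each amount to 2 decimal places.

Scale factor relative to 1 L: 4.12.
glycerol: C1V1 = C2V2 → 1.83% ÷ 28.6% × 4120 mL = 263.62 mL
L-arginine: 0.0323% w/v = 0.323 g/L → 0.323 × 4.12 L = 1.33 g
maltose monohydrate: 75.5 mmol/L × 360.31 g/mol × 4.12 L ÷ 1000 = 112.08 g
casein hydrolysate: 0.74% w/v = 7.4 g/L → 7.4 × 4.12 L = 30.49 g
maltose: 3.8 g per 100 mL × 4120 mL ÷ 100 = 156.56 g
chloramphenicol: dilute stock: 8.44 µg/mL × 4120 mL ÷ 3460 µg/mL = 10.05 mL
streptomycin: dilute stock: 91 µg/mL × 4120 mL ÷ 100000 µg/mL = 3.75 mL

glycerol 263.62 mL; L-arginine 1.33 g; maltose monohydrate 112.08 g; casein hydrolysate 30.49 g; maltose 156.56 g; chloramphenicol 10.05 mL; streptomycin 3.75 mL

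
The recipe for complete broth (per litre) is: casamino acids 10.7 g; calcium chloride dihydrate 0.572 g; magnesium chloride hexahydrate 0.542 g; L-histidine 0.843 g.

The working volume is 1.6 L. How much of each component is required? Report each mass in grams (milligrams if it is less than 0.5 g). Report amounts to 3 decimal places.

casamino acids 17.120 g; calcium chloride dihydrate 0.915 g; magnesium chloride hexahydrate 0.867 g; L-histidine 1.349 g

Ratio of target to recipe volume: 1600 / 1000 = 1.6.
casamino acids: 10.7 g × (1600 mL / 1000 mL) = 17.120 g
calcium chloride dihydrate: 0.572 g × (1600 mL / 1000 mL) = 0.915 g
magnesium chloride hexahydrate: 0.542 g × (1600 mL / 1000 mL) = 0.867 g
L-histidine: 0.843 g × (1600 mL / 1000 mL) = 1.349 g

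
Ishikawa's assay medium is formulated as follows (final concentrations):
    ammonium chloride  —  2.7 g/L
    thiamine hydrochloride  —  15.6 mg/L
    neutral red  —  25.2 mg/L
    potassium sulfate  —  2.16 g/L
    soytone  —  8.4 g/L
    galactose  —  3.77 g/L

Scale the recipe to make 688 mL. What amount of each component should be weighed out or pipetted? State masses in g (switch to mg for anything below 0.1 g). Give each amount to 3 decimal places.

Working volume: 688 mL = 0.688 L.
ammonium chloride: 2.7 g/L × 0.688 L = 1.858 g
thiamine hydrochloride: 15.6 mg/L × 0.688 L = 10.733 mg
neutral red: 25.2 mg/L × 0.688 L = 17.338 mg
potassium sulfate: 2.16 g/L × 0.688 L = 1.486 g
soytone: 8.4 g/L × 0.688 L = 5.779 g
galactose: 3.77 g/L × 0.688 L = 2.594 g

ammonium chloride 1.858 g; thiamine hydrochloride 10.733 mg; neutral red 17.338 mg; potassium sulfate 1.486 g; soytone 5.779 g; galactose 2.594 g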